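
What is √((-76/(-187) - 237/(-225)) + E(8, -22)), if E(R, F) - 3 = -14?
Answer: I*√75062922/2805 ≈ 3.0887*I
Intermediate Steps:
E(R, F) = -11 (E(R, F) = 3 - 14 = -11)
√((-76/(-187) - 237/(-225)) + E(8, -22)) = √((-76/(-187) - 237/(-225)) - 11) = √((-76*(-1/187) - 237*(-1/225)) - 11) = √((76/187 + 79/75) - 11) = √(20473/14025 - 11) = √(-133802/14025) = I*√75062922/2805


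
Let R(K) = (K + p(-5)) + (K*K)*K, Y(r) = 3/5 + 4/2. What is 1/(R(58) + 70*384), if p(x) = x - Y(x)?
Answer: 5/1110212 ≈ 4.5036e-6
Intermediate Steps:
Y(r) = 13/5 (Y(r) = 3*(1/5) + 4*(1/2) = 3/5 + 2 = 13/5)
p(x) = -13/5 + x (p(x) = x - 1*13/5 = x - 13/5 = -13/5 + x)
R(K) = -38/5 + K + K**3 (R(K) = (K + (-13/5 - 5)) + (K*K)*K = (K - 38/5) + K**2*K = (-38/5 + K) + K**3 = -38/5 + K + K**3)
1/(R(58) + 70*384) = 1/((-38/5 + 58 + 58**3) + 70*384) = 1/((-38/5 + 58 + 195112) + 26880) = 1/(975812/5 + 26880) = 1/(1110212/5) = 5/1110212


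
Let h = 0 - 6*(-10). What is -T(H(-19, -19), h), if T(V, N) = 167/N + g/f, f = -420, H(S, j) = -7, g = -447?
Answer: -404/105 ≈ -3.8476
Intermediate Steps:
h = 60 (h = 0 + 60 = 60)
T(V, N) = 149/140 + 167/N (T(V, N) = 167/N - 447/(-420) = 167/N - 447*(-1/420) = 167/N + 149/140 = 149/140 + 167/N)
-T(H(-19, -19), h) = -(149/140 + 167/60) = -1*404/105 = -404/105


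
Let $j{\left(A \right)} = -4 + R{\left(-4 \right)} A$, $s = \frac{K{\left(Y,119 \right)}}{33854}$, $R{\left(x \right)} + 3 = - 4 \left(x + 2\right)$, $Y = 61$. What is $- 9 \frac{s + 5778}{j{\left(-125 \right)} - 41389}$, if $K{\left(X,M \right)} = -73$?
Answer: $\frac{586825017}{474159124} \approx 1.2376$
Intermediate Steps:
$R{\left(x \right)} = -11 - 4 x$ ($R{\left(x \right)} = -3 - 4 \left(x + 2\right) = -3 - 4 \left(2 + x\right) = -3 - \left(8 + 4 x\right) = -11 - 4 x$)
$s = - \frac{73}{33854} \approx -0.0021563$
$j{\left(A \right)} = -4 + 5 A$ ($j{\left(A \right)} = -4 + \left(-11 - -16\right) A = -4 + \left(-11 + 16\right) A = -4 + 5 A$)
$- 9 \frac{s + 5778}{j{\left(-125 \right)} - 41389} = - 9 \frac{- \frac{73}{33854} + 5778}{\left(-4 + 5 \left(-125\right)\right) - 41389} = - 9 \frac{195608339}{33854 \left(\left(-4 - 625\right) - 41389\right)} = - 9 \frac{195608339}{33854 \left(-629 - 41389\right)} = - 9 \frac{195608339}{33854 \left(-42018\right)} = - 9 \cdot \frac{195608339}{33854} \left(- \frac{1}{42018}\right) = \left(-9\right) \left(- \frac{195608339}{1422477372}\right) = \frac{586825017}{474159124}$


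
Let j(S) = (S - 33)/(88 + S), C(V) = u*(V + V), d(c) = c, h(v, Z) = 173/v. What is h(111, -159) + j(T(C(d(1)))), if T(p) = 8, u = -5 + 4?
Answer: 1537/1184 ≈ 1.2981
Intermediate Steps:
u = -1
C(V) = -2*V (C(V) = -(V + V) = -2*V)
j(S) = (-33 + S)/(88 + S)
h(111, -159) + j(T(C(d(1)))) = 173/111 + (-33 + 8)/(88 + 8) = 173*(1/111) - 25/96 = 173/111 + (1/96)*(-25) = 173/111 - 25/96 = 1537/1184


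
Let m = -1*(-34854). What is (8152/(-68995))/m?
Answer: -4076/1202375865 ≈ -3.3900e-6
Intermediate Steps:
m = 34854
(8152/(-68995))/m = (8152/(-68995))/34854 = (8152*(-1/68995))*(1/34854) = -8152/68995*1/34854 = -4076/1202375865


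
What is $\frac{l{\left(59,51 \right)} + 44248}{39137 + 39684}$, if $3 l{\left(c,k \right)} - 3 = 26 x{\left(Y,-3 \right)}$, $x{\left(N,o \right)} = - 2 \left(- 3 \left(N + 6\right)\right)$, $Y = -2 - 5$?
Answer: $\frac{44197}{78821} \approx 0.56073$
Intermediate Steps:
$Y = -7$
$x{\left(N,o \right)} = 36 + 6 N$ ($x{\left(N,o \right)} = - 2 \left(- 3 \left(6 + N\right)\right) = - 2 \left(-18 - 3 N\right) = 36 + 6 N$)
$l{\left(c,k \right)} = -51$ ($l{\left(c,k \right)} = 1 + \frac{26 \left(36 + 6 \left(-7\right)\right)}{3} = 1 + \frac{26 \left(36 - 42\right)}{3} = 1 + \frac{26 \left(-6\right)}{3} = 1 + \frac{1}{3} \left(-156\right) = 1 - 52 = -51$)
$\frac{l{\left(59,51 \right)} + 44248}{39137 + 39684} = \frac{-51 + 44248}{39137 + 39684} = \frac{44197}{78821}$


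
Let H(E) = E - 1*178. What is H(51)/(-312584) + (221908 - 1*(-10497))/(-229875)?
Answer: -14523378079/14371049400 ≈ -1.0106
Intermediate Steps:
H(E) = -178 + E (H(E) = E - 178 = -178 + E)
H(51)/(-312584) + (221908 - 1*(-10497))/(-229875) = (-178 + 51)/(-312584) + (221908 - 1*(-10497))/(-229875) = -127*(-1/312584) + (221908 + 10497)*(-1/229875) = 127/312584 + 232405*(-1/229875) = 127/312584 - 46481/45975 = -14523378079/14371049400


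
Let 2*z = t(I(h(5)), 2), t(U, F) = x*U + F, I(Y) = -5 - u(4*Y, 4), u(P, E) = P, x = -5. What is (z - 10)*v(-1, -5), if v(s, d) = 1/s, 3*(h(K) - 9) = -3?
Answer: -167/2 ≈ -83.500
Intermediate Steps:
h(K) = 8 (h(K) = 9 + (⅓)*(-3) = 9 - 1 = 8)
I(Y) = -5 - 4*Y
t(U, F) = F - 5*U (t(U, F) = -5*U + F = F - 5*U)
z = 187/2 (z = (2 - 5*(-5 - 4*8))/2 = (2 - 5*(-5 - 32))/2 = (2 - 5*(-37))/2 = (2 + 185)/2 = (½)*187 = 187/2 ≈ 93.500)
(z - 10)*v(-1, -5) = (187/2 - 10)/(-1) = (167/2)*(-1) = -167/2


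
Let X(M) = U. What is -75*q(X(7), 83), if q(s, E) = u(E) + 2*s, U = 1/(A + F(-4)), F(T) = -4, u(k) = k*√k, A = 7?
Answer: -50 - 6225*√83 ≈ -56762.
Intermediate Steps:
u(k) = k^(3/2)
U = ⅓ (U = 1/(7 - 4) = 1/3 = ⅓ ≈ 0.33333)
X(M) = ⅓
q(s, E) = E^(3/2) + 2*s
-75*q(X(7), 83) = -75*(83^(3/2) + 2*(⅓)) = -75*(83*√83 + ⅔) = -75*(⅔ + 83*√83) = -50 - 6225*√83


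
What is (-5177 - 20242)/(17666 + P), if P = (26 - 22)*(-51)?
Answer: -25419/17462 ≈ -1.4557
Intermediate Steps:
P = -204 (P = 4*(-51) = -204)
(-5177 - 20242)/(17666 + P) = (-5177 - 20242)/(17666 - 204) = -25419/17462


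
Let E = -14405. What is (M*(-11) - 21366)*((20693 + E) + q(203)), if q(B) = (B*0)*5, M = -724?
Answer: -84271776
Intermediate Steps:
q(B) = 0 (q(B) = 0*5 = 0)
(M*(-11) - 21366)*((20693 + E) + q(203)) = (-724*(-11) - 21366)*((20693 - 14405) + 0) = (7964 - 21366)*(6288 + 0) = -13402*6288 = -84271776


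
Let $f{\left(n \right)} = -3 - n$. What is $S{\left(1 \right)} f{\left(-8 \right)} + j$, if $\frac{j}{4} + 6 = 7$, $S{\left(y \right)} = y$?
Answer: $9$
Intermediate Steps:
$j = 4$ ($j = -24 + 4 \cdot 7 = -24 + 28 = 4$)
$S{\left(1 \right)} f{\left(-8 \right)} + j = 1 \left(-3 - -8\right) + 4 = 1 \left(-3 + 8\right) + 4 = 1 \cdot 5 + 4 = 5 + 4 = 9$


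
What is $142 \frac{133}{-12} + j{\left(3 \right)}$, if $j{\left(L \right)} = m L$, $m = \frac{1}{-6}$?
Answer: $- \frac{4723}{3} \approx -1574.3$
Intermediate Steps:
$m = - \frac{1}{6} \approx -0.16667$
$j{\left(L \right)} = - \frac{L}{6}$
$142 \frac{133}{-12} + j{\left(3 \right)} = 142 \frac{133}{-12} - \frac{1}{2} = 142 \cdot 133 \left(- \frac{1}{12}\right) - \frac{1}{2} = 142 \left(- \frac{133}{12}\right) - \frac{1}{2} = - \frac{9443}{6} - \frac{1}{2} = - \frac{4723}{3}$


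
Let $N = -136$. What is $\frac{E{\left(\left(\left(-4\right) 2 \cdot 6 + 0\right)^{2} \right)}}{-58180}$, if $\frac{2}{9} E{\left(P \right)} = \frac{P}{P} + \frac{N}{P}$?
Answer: $- \frac{271}{3723520} \approx -7.2781 \cdot 10^{-5}$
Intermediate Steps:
$E{\left(P \right)} = \frac{9}{2} - \frac{612}{P}$ ($E{\left(P \right)} = \frac{9 \left(\frac{P}{P} - \frac{136}{P}\right)}{2} = \frac{9 \left(1 - \frac{136}{P}\right)}{2} = \frac{9}{2} - \frac{612}{P}$)
$\frac{E{\left(\left(\left(-4\right) 2 \cdot 6 + 0\right)^{2} \right)}}{-58180} = \frac{\frac{9}{2} - \frac{612}{\left(\left(-4\right) 2 \cdot 6 + 0\right)^{2}}}{-58180} = \left(\frac{9}{2} - \frac{612}{\left(\left(-8\right) 6 + 0\right)^{2}}\right) \left(- \frac{1}{58180}\right) = \left(\frac{9}{2} - \frac{612}{\left(-48 + 0\right)^{2}}\right) \left(- \frac{1}{58180}\right) = \left(\frac{9}{2} - \frac{612}{\left(-48\right)^{2}}\right) \left(- \frac{1}{58180}\right) = \left(\frac{9}{2} - \frac{612}{2304}\right) \left(- \frac{1}{58180}\right) = \left(\frac{9}{2} - \frac{17}{64}\right) \left(- \frac{1}{58180}\right) = \frac{271}{64} \left(- \frac{1}{58180}\right) = - \frac{271}{3723520}$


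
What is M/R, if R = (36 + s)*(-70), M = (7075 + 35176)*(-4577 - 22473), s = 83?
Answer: 114288955/833 ≈ 1.3720e+5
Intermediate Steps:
M = -1142889550 (M = 42251*(-27050) = -1142889550)
R = -8330 (R = (36 + 83)*(-70) = 119*(-70) = -8330)
M/R = -1142889550/(-8330) = -1142889550*(-1/8330) = 114288955/833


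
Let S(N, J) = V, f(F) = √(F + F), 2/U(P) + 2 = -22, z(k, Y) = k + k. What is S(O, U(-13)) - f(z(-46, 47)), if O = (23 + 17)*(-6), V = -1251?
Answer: -1251 - 2*I*√46 ≈ -1251.0 - 13.565*I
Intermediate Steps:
z(k, Y) = 2*k
U(P) = -1/12 (U(P) = 2/(-2 - 22) = 2/(-24) = 2*(-1/24) = -1/12)
f(F) = √2*√F (f(F) = √(2*F) = √2*√F)
O = -240 (O = 40*(-6) = -240)
S(N, J) = -1251
S(O, U(-13)) - f(z(-46, 47)) = -1251 - √2*√(2*(-46)) = -1251 - √2*√(-92) = -1251 - √2*2*I*√23 = -1251 - 2*I*√46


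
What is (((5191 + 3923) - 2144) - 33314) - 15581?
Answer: -41925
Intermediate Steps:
(((5191 + 3923) - 2144) - 33314) - 15581 = ((9114 - 2144) - 33314) - 15581 = (6970 - 33314) - 15581 = -26344 - 15581 = -41925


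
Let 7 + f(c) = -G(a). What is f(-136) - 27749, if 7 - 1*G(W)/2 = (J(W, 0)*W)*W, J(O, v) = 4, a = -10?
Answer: -26970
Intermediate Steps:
G(W) = 14 - 8*W² (G(W) = 14 - 2*4*W*W = 14 - 8*W²)
f(c) = 779 (f(c) = -7 - (14 - 8*(-10)²) = -7 - (14 - 8*100) = -7 - (14 - 800) = -7 - 1*(-786) = -7 + 786 = 779)
f(-136) - 27749 = 779 - 27749 = -26970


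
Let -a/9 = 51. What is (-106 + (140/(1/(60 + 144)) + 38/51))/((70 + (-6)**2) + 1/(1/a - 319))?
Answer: 212486435024/791533923 ≈ 268.45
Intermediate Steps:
a = -459 (a = -9*51 = -459)
(-106 + (140/(1/(60 + 144)) + 38/51))/((70 + (-6)**2) + 1/(1/a - 319)) = (-106 + (140/(1/(60 + 144)) + 38/51))/((70 + (-6)**2) + 1/(1/(-459) - 319)) = (-106 + (140/(1/204) + 38*(1/51)))/((70 + 36) + 1/(-1/459 - 319)) = (-106 + (140/(1/204) + 38/51))/(106 + 1/(-146422/459)) = (-106 + (140*204 + 38/51))/(106 - 459/146422) = (-106 + (28560 + 38/51))/(15520273/146422) = (-106 + 1456598/51)*(146422/15520273) = (1451192/51)*(146422/15520273) = 212486435024/791533923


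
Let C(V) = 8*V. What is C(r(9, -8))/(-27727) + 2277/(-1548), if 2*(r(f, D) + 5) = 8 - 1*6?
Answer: -7009427/4769044 ≈ -1.4698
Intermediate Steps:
r(f, D) = -4 (r(f, D) = -5 + (8 - 1*6)/2 = -5 + (8 - 6)/2 = -5 + (1/2)*2 = -5 + 1 = -4)
C(r(9, -8))/(-27727) + 2277/(-1548) = (8*(-4))/(-27727) + 2277/(-1548) = -32*(-1/27727) + 2277*(-1/1548) = 32/27727 - 253/172 = -7009427/4769044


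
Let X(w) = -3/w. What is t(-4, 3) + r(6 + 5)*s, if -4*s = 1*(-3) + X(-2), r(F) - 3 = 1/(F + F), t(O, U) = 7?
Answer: 1433/176 ≈ 8.1420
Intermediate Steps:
r(F) = 3 + 1/(2*F) (r(F) = 3 + 1/(F + F) = 3 + 1/(2*F))
s = 3/8 (s = -(1*(-3) - 3/(-2))/4 = -(-3 - 3*(-½))/4 = -(-3 + 3/2)/4 = -¼*(-3/2) = 3/8 ≈ 0.37500)
t(-4, 3) + r(6 + 5)*s = 7 + (3 + 1/(2*(6 + 5)))*(3/8) = 7 + (3 + (½)/11)*(3/8) = 7 + (3 + (½)*(1/11))*(3/8) = 7 + (3 + 1/22)*(3/8) = 7 + (67/22)*(3/8) = 7 + 201/176 = 1433/176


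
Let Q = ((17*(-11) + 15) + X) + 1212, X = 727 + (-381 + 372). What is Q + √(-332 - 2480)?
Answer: 1758 + 2*I*√703 ≈ 1758.0 + 53.028*I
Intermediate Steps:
X = 718 (X = 727 - 9 = 718)
Q = 1758 (Q = ((17*(-11) + 15) + 718) + 1212 = ((-187 + 15) + 718) + 1212 = (-172 + 718) + 1212 = 546 + 1212 = 1758)
Q + √(-332 - 2480) = 1758 + √(-332 - 2480) = 1758 + √(-2812) = 1758 + 2*I*√703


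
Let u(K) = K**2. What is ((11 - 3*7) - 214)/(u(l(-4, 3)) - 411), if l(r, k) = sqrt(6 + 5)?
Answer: 14/25 ≈ 0.56000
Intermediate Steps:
l(r, k) = sqrt(11)
((11 - 3*7) - 214)/(u(l(-4, 3)) - 411) = ((11 - 3*7) - 214)/((sqrt(11))**2 - 411) = ((11 - 21) - 214)/(11 - 411) = (-10 - 214)/(-400) = -224*(-1/400) = 14/25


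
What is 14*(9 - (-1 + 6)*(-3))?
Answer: 336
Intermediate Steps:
14*(9 - (-1 + 6)*(-3)) = 14*(9 - 5*(-3)) = 14*(9 - 1*(-15)) = 14*(9 + 15) = 14*24 = 336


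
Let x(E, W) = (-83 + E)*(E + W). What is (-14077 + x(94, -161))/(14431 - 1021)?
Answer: -823/745 ≈ -1.1047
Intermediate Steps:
(-14077 + x(94, -161))/(14431 - 1021) = (-14077 + (94² - 83*94 - 83*(-161) + 94*(-161)))/(14431 - 1021) = (-14077 + (8836 - 7802 + 13363 - 15134))/13410 = (-14077 - 737)*(1/13410) = -14814*1/13410 = -823/745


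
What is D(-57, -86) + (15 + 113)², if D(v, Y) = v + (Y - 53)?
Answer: 16188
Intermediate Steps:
D(v, Y) = -53 + Y + v (D(v, Y) = v + (-53 + Y) = -53 + Y + v)
D(-57, -86) + (15 + 113)² = (-53 - 86 - 57) + (15 + 113)² = -196 + 128² = -196 + 16384 = 16188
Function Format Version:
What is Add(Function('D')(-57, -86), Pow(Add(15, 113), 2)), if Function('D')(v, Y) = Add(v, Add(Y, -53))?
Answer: 16188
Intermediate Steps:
Function('D')(v, Y) = Add(-53, Y, v) (Function('D')(v, Y) = Add(v, Add(-53, Y)) = Add(-53, Y, v))
Add(Function('D')(-57, -86), Pow(Add(15, 113), 2)) = Add(Add(-53, -86, -57), Pow(Add(15, 113), 2)) = Add(-196, Pow(128, 2)) = Add(-196, 16384) = 16188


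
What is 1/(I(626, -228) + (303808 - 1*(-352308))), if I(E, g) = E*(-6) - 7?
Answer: 1/652353 ≈ 1.5329e-6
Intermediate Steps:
I(E, g) = -7 - 6*E (I(E, g) = -6*E - 7 = -7 - 6*E)
1/(I(626, -228) + (303808 - 1*(-352308))) = 1/((-7 - 6*626) + (303808 - 1*(-352308))) = 1/((-7 - 3756) + (303808 + 352308)) = 1/(-3763 + 656116) = 1/652353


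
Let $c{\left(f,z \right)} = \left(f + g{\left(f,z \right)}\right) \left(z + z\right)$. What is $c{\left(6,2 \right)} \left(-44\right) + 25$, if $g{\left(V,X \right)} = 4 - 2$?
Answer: $-1383$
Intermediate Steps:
$g{\left(V,X \right)} = 2$ ($g{\left(V,X \right)} = 4 - 2 = 2$)
$c{\left(f,z \right)} = 2 z \left(2 + f\right)$ ($c{\left(f,z \right)} = \left(f + 2\right) \left(z + z\right) = \left(2 + f\right) 2 z = 2 z \left(2 + f\right)$)
$c{\left(6,2 \right)} \left(-44\right) + 25 = 2 \cdot 2 \left(2 + 6\right) \left(-44\right) + 25 = 2 \cdot 2 \cdot 8 \left(-44\right) + 25 = 32 \left(-44\right) + 25 = -1408 + 25 = -1383$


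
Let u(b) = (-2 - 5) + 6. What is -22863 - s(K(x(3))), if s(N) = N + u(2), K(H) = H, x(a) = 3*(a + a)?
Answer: -22880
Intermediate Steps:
x(a) = 6*a (x(a) = 3*(2*a) = 6*a)
u(b) = -1 (u(b) = -7 + 6 = -1)
s(N) = -1 + N (s(N) = N - 1 = -1 + N)
-22863 - s(K(x(3))) = -22863 - (-1 + 6*3) = -22863 - (-1 + 18) = -22863 - 1*17 = -22863 - 17 = -22880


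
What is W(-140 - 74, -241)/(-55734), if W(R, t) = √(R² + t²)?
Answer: -√103877/55734 ≈ -0.0057828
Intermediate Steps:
W(-140 - 74, -241)/(-55734) = √((-140 - 74)² + (-241)²)/(-55734) = √((-214)² + 58081)*(-1/55734) = √(45796 + 58081)*(-1/55734) = √103877*(-1/55734) = -√103877/55734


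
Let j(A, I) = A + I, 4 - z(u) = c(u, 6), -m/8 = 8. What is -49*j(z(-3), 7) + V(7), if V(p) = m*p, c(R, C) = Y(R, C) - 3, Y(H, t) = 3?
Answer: -987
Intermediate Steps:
m = -64 (m = -8*8 = -64)
c(R, C) = 0 (c(R, C) = 3 - 3 = 0)
z(u) = 4 (z(u) = 4 - 1*0 = 4 + 0 = 4)
V(p) = -64*p
-49*j(z(-3), 7) + V(7) = -49*(4 + 7) - 64*7 = -49*11 - 448 = -539 - 448 = -987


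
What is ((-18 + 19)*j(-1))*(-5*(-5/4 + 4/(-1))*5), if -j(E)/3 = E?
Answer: 1575/4 ≈ 393.75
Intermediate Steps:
j(E) = -3*E
((-18 + 19)*j(-1))*(-5*(-5/4 + 4/(-1))*5) = ((-18 + 19)*(-3*(-1)))*(-5*(-5/4 + 4/(-1))*5) = (1*3)*(-5*(-5*1/4 + 4*(-1))*5) = 3*(-5*(-5/4 - 4)*5) = 3*(-5*(-21/4)*5) = 3*((105/4)*5) = 3*(525/4) = 1575/4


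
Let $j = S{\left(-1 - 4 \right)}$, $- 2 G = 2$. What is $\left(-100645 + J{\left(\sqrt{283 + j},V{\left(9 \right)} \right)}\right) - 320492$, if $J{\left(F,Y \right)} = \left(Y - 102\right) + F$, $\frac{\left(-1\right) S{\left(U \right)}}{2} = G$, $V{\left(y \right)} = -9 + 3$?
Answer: $-421245 + \sqrt{285} \approx -4.2123 \cdot 10^{5}$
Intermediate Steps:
$G = -1$ ($G = \left(- \frac{1}{2}\right) 2 = -1$)
$V{\left(y \right)} = -6$
$S{\left(U \right)} = 2$ ($S{\left(U \right)} = \left(-2\right) \left(-1\right) = 2$)
$j = 2$
$J{\left(F,Y \right)} = -102 + F + Y$ ($J{\left(F,Y \right)} = \left(-102 + Y\right) + F = -102 + F + Y$)
$\left(-100645 + J{\left(\sqrt{283 + j},V{\left(9 \right)} \right)}\right) - 320492 = \left(-100645 - \left(108 - \sqrt{283 + 2}\right)\right) - 320492 = \left(-100645 - \left(108 - \sqrt{285}\right)\right) - 320492 = \left(-100753 + \sqrt{285}\right) - 320492 = -421245 + \sqrt{285}$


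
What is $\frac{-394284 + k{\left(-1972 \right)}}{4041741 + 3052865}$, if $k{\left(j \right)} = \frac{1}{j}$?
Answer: $- \frac{777528049}{13990563032} \approx -0.055575$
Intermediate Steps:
$\frac{-394284 + k{\left(-1972 \right)}}{4041741 + 3052865} = \frac{-394284 + \frac{1}{-1972}}{4041741 + 3052865} = \frac{-394284 - \frac{1}{1972}}{7094606} = \left(- \frac{777528049}{1972}\right) \frac{1}{7094606} = - \frac{777528049}{13990563032}$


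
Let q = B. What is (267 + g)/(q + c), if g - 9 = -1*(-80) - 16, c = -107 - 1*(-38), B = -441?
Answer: -⅔ ≈ -0.66667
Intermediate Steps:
c = -69 (c = -107 + 38 = -69)
q = -441
g = 73 (g = 9 + (-1*(-80) - 16) = 9 + (80 - 16) = 9 + 64 = 73)
(267 + g)/(q + c) = (267 + 73)/(-441 - 69) = 340/(-510) = 340*(-1/510) = -⅔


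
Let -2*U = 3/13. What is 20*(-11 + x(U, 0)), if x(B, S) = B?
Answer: -2890/13 ≈ -222.31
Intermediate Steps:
U = -3/26 (U = -3/(2*13) = -½*3/13 = -3/26 ≈ -0.11538)
20*(-11 + x(U, 0)) = 20*(-11 - 3/26) = 20*(-289/26) = -2890/13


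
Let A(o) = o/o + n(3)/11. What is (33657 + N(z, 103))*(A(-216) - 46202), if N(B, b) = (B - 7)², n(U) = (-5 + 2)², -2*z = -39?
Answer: -34367922553/22 ≈ -1.5622e+9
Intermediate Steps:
z = 39/2 (z = -½*(-39) = 39/2 ≈ 19.500)
n(U) = 9 (n(U) = (-3)² = 9)
N(B, b) = (-7 + B)²
A(o) = 20/11 (A(o) = o/o + 9/11 = 1 + 9*(1/11) = 1 + 9/11 = 20/11)
(33657 + N(z, 103))*(A(-216) - 46202) = (33657 + (-7 + 39/2)²)*(20/11 - 46202) = (33657 + (25/2)²)*(-508202/11) = (33657 + 625/4)*(-508202/11) = (135253/4)*(-508202/11) = -34367922553/22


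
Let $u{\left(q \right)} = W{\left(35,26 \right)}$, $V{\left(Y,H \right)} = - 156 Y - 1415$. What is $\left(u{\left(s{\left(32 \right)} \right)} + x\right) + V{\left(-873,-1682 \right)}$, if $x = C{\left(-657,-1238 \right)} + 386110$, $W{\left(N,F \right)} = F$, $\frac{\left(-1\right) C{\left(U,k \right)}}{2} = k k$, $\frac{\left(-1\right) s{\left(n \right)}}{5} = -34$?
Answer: $-2544379$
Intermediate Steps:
$s{\left(n \right)} = 170$ ($s{\left(n \right)} = \left(-5\right) \left(-34\right) = 170$)
$C{\left(U,k \right)} = - 2 k^{2}$ ($C{\left(U,k \right)} = - 2 k k = - 2 k^{2}$)
$V{\left(Y,H \right)} = -1415 - 156 Y$
$x = -2679178$ ($x = - 2 \left(-1238\right)^{2} + 386110 = \left(-2\right) 1532644 + 386110 = -3065288 + 386110 = -2679178$)
$u{\left(q \right)} = 26$
$\left(u{\left(s{\left(32 \right)} \right)} + x\right) + V{\left(-873,-1682 \right)} = \left(26 - 2679178\right) - -134773 = -2679152 + \left(-1415 + 136188\right) = -2679152 + 134773 = -2544379$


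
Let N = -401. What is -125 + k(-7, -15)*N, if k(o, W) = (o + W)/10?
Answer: 3786/5 ≈ 757.20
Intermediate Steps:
k(o, W) = W/10 + o/10 (k(o, W) = (W + o)*(⅒) = W/10 + o/10)
-125 + k(-7, -15)*N = -125 + ((⅒)*(-15) + (⅒)*(-7))*(-401) = -125 + (-3/2 - 7/10)*(-401) = -125 - 11/5*(-401) = -125 + 4411/5 = 3786/5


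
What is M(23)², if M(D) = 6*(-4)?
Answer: 576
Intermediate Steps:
M(D) = -24
M(23)² = (-24)² = 576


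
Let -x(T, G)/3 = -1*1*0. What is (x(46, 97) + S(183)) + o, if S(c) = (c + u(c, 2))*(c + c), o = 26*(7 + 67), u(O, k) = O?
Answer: 135880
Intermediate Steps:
x(T, G) = 0 (x(T, G) = -3*(-1*1)*0 = -(-3)*0 = -3*0 = 0)
o = 1924 (o = 26*74 = 1924)
S(c) = 4*c² (S(c) = (c + c)*(c + c) = (2*c)*(2*c) = 4*c²)
(x(46, 97) + S(183)) + o = (0 + 4*183²) + 1924 = (0 + 4*33489) + 1924 = (0 + 133956) + 1924 = 133956 + 1924 = 135880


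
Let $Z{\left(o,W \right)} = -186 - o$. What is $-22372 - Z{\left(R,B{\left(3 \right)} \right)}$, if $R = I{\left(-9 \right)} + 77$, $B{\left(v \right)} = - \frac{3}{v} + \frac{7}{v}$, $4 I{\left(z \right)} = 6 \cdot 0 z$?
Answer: $-22109$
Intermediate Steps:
$I{\left(z \right)} = 0$ ($I{\left(z \right)} = \frac{6 \cdot 0 z}{4} = \frac{0 z}{4} = \frac{1}{4} \cdot 0 = 0$)
$B{\left(v \right)} = \frac{4}{v}$
$R = 77$ ($R = 0 + 77 = 77$)
$-22372 - Z{\left(R,B{\left(3 \right)} \right)} = -22372 - \left(-186 - 77\right) = -22372 - -263 = -22372 + 263 = -22109$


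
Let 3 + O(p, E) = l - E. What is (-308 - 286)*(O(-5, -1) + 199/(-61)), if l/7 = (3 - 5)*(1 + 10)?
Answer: 5770710/61 ≈ 94602.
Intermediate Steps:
l = -154 (l = 7*((3 - 5)*(1 + 10)) = 7*(-2*11) = 7*(-22) = -154)
O(p, E) = -157 - E (O(p, E) = -3 + (-154 - E) = -157 - E)
(-308 - 286)*(O(-5, -1) + 199/(-61)) = (-308 - 286)*((-157 - 1*(-1)) + 199/(-61)) = -594*((-157 + 1) + 199*(-1/61)) = -594*(-156 - 199/61) = -594*(-9715/61) = 5770710/61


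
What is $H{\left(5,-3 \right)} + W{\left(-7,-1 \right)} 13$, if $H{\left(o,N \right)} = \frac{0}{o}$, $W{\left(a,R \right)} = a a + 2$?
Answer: $663$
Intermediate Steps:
$W{\left(a,R \right)} = 2 + a^{2}$ ($W{\left(a,R \right)} = a^{2} + 2 = 2 + a^{2}$)
$H{\left(o,N \right)} = 0$
$H{\left(5,-3 \right)} + W{\left(-7,-1 \right)} 13 = 0 + \left(2 + \left(-7\right)^{2}\right) 13 = 0 + \left(2 + 49\right) 13 = 0 + 51 \cdot 13 = 0 + 663 = 663$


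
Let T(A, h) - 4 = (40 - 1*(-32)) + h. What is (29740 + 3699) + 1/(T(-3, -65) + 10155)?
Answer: 339940875/10166 ≈ 33439.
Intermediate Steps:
T(A, h) = 76 + h (T(A, h) = 4 + ((40 - 1*(-32)) + h) = 4 + ((40 + 32) + h) = 4 + (72 + h) = 76 + h)
(29740 + 3699) + 1/(T(-3, -65) + 10155) = (29740 + 3699) + 1/((76 - 65) + 10155) = 33439 + 1/(11 + 10155) = 33439 + 1/10166 = 339940875/10166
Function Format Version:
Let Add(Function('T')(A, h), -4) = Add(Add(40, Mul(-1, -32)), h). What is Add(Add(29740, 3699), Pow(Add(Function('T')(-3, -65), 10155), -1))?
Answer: Rational(339940875, 10166) ≈ 33439.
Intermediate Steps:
Function('T')(A, h) = Add(76, h) (Function('T')(A, h) = Add(4, Add(Add(40, Mul(-1, -32)), h)) = Add(4, Add(Add(40, 32), h)) = Add(4, Add(72, h)) = Add(76, h))
Add(Add(29740, 3699), Pow(Add(Function('T')(-3, -65), 10155), -1)) = Add(Add(29740, 3699), Pow(Add(Add(76, -65), 10155), -1)) = Add(33439, Pow(Add(11, 10155), -1)) = Add(33439, Pow(10166, -1)) = Add(33439, Rational(1, 10166)) = Rational(339940875, 10166)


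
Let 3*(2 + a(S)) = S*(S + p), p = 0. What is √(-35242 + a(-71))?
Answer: I*√302073/3 ≈ 183.2*I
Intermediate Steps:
a(S) = -2 + S²/3 (a(S) = -2 + (S*(S + 0))/3 = -2 + (S*S)/3 = -2 + S²/3)
√(-35242 + a(-71)) = √(-35242 + (-2 + (⅓)*(-71)²)) = √(-35242 + (-2 + (⅓)*5041)) = √(-35242 + (-2 + 5041/3)) = √(-35242 + 5035/3) = √(-100691/3) = I*√302073/3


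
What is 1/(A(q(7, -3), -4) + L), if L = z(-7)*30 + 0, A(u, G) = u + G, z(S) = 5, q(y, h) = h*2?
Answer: 1/140 ≈ 0.0071429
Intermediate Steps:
q(y, h) = 2*h
A(u, G) = G + u
L = 150 (L = 5*30 + 0 = 150 + 0 = 150)
1/(A(q(7, -3), -4) + L) = 1/((-4 + 2*(-3)) + 150) = 1/((-4 - 6) + 150) = 1/(-10 + 150) = 1/140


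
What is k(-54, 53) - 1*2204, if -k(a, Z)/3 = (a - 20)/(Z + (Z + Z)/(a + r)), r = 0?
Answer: -1515559/689 ≈ -2199.6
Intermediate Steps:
k(a, Z) = -3*(-20 + a)/(Z + 2*Z/a) (k(a, Z) = -3*(a - 20)/(Z + (Z + Z)/(a + 0)) = -3*(-20 + a)/(Z + (2*Z)/a) = -3*(-20 + a)/(Z + 2*Z/a))
k(-54, 53) - 1*2204 = 3*(-54)*(20 - 1*(-54))/(53*(2 - 54)) - 1*2204 = 3*(-54)*(1/53)*(20 + 54)/(-52) - 2204 = 3*(-54)*(1/53)*(-1/52)*74 - 2204 = 2997/689 - 2204 = -1515559/689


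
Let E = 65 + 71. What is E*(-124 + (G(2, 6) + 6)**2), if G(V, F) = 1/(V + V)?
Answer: -23103/2 ≈ -11552.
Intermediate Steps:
G(V, F) = 1/(2*V)
E = 136
E*(-124 + (G(2, 6) + 6)**2) = 136*(-124 + ((1/2)/2 + 6)**2) = 136*(-124 + ((1/2)*(1/2) + 6)**2) = 136*(-124 + (1/4 + 6)**2) = 136*(-124 + (25/4)**2) = 136*(-124 + 625/16) = 136*(-1359/16) = -23103/2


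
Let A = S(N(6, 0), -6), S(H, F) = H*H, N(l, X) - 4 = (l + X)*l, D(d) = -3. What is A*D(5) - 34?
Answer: -4834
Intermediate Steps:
N(l, X) = 4 + l*(X + l) (N(l, X) = 4 + (l + X)*l = 4 + (X + l)*l = 4 + l*(X + l))
S(H, F) = H²
A = 1600 (A = (4 + 6² + 0*6)² = (4 + 36 + 0)² = 40² = 1600)
A*D(5) - 34 = 1600*(-3) - 34 = -4800 - 34 = -4834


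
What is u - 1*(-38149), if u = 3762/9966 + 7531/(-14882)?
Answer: 85727457211/2247182 ≈ 38149.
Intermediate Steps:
u = -288907/2247182 (u = 3762*(1/9966) + 7531*(-1/14882) = 57/151 - 7531/14882 = -288907/2247182 ≈ -0.12856)
u - 1*(-38149) = -288907/2247182 - 1*(-38149) = -288907/2247182 + 38149 = 85727457211/2247182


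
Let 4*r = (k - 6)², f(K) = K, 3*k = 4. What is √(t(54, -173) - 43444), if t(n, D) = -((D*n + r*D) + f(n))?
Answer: I*√298927/3 ≈ 182.25*I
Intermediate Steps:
k = 4/3 (k = (⅓)*4 = 4/3 ≈ 1.3333)
r = 49/9 (r = (4/3 - 6)²/4 = (-14/3)²/4 = (¼)*(196/9) = 49/9 ≈ 5.4444)
t(n, D) = -n - 49*D/9 - D*n (t(n, D) = -((D*n + 49*D/9) + n) = -((49*D/9 + D*n) + n) = -(n + 49*D/9 + D*n) = -n - 49*D/9 - D*n)
√(t(54, -173) - 43444) = √((-1*54 - 49/9*(-173) - 1*(-173)*54) - 43444) = √((-54 + 8477/9 + 9342) - 43444) = √(92069/9 - 43444) = √(-298927/9) = I*√298927/3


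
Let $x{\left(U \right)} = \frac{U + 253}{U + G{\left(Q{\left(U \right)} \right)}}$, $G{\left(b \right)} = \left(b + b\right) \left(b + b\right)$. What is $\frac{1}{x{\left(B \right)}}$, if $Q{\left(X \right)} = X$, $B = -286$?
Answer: $-9906$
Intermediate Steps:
$G{\left(b \right)} = 4 b^{2}$ ($G{\left(b \right)} = 2 b 2 b = 4 b^{2}$)
$x{\left(U \right)} = \frac{253 + U}{U + 4 U^{2}}$ ($x{\left(U \right)} = \frac{U + 253}{U + 4 U^{2}} = \frac{253 + U}{U + 4 U^{2}}$)
$\frac{1}{x{\left(B \right)}} = \frac{1}{\frac{1}{-286} \frac{1}{1 + 4 \left(-286\right)} \left(253 - 286\right)} = \frac{1}{\left(- \frac{1}{286}\right) \frac{1}{1 - 1144} \left(-33\right)} = \frac{1}{\left(- \frac{1}{286}\right) \frac{1}{-1143} \left(-33\right)} = \frac{1}{\left(- \frac{1}{286}\right) \left(- \frac{1}{1143}\right) \left(-33\right)} = \frac{1}{- \frac{1}{9906}} = -9906$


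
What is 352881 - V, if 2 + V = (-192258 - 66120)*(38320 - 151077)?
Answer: -29133575263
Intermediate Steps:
V = 29133928144 (V = -2 + (-192258 - 66120)*(38320 - 151077) = -2 - 258378*(-112757) = -2 + 29133928146 = 29133928144)
352881 - V = 352881 - 1*29133928144 = 352881 - 29133928144 = -29133575263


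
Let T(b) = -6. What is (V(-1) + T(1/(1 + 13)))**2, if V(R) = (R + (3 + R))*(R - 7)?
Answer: 196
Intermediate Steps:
V(R) = (-7 + R)*(3 + 2*R) (V(R) = (3 + 2*R)*(-7 + R) = (-7 + R)*(3 + 2*R))
(V(-1) + T(1/(1 + 13)))**2 = ((-21 - 11*(-1) + 2*(-1)**2) - 6)**2 = ((-21 + 11 + 2*1) - 6)**2 = ((-21 + 11 + 2) - 6)**2 = (-8 - 6)**2 = (-14)**2 = 196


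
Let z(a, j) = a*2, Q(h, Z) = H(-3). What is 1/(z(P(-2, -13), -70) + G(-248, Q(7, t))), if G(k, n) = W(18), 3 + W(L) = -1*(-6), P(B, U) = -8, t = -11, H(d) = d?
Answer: -1/13 ≈ -0.076923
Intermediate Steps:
Q(h, Z) = -3
z(a, j) = 2*a
W(L) = 3 (W(L) = -3 - 1*(-6) = -3 + 6 = 3)
G(k, n) = 3
1/(z(P(-2, -13), -70) + G(-248, Q(7, t))) = 1/(2*(-8) + 3) = 1/(-16 + 3) = 1/(-13) = -1/13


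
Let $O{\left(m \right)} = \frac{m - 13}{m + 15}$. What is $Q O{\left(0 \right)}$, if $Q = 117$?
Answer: $- \frac{507}{5} \approx -101.4$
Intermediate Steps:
$O{\left(m \right)} = \frac{-13 + m}{15 + m}$
$Q O{\left(0 \right)} = 117 \frac{-13 + 0}{15 + 0} = 117 \cdot \frac{1}{15} \left(-13\right) = 117 \left(- \frac{13}{15}\right) = - \frac{507}{5}$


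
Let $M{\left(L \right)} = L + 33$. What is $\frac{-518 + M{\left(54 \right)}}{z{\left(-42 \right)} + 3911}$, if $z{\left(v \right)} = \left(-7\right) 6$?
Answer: $- \frac{431}{3869} \approx -0.1114$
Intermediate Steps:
$z{\left(v \right)} = -42$
$M{\left(L \right)} = 33 + L$
$\frac{-518 + M{\left(54 \right)}}{z{\left(-42 \right)} + 3911} = \frac{-518 + \left(33 + 54\right)}{-42 + 3911} = \frac{-518 + 87}{3869} = \left(-431\right) \frac{1}{3869} = - \frac{431}{3869}$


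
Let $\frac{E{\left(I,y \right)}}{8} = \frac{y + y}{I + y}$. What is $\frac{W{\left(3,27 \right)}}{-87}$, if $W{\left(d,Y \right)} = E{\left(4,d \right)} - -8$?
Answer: $- \frac{104}{609} \approx -0.17077$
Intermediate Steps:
$E{\left(I,y \right)} = \frac{16 y}{I + y}$ ($E{\left(I,y \right)} = 8 \frac{y + y}{I + y} = 8 \frac{2 y}{I + y} = \frac{16 y}{I + y}$)
$W{\left(d,Y \right)} = 8 + \frac{16 d}{4 + d}$ ($W{\left(d,Y \right)} = \frac{16 d}{4 + d} - -8 = \frac{16 d}{4 + d} + 8 = 8 + \frac{16 d}{4 + d}$)
$\frac{W{\left(3,27 \right)}}{-87} = \frac{8 \frac{1}{4 + 3} \left(4 + 3 \cdot 3\right)}{-87} = \frac{8 \left(4 + 9\right)}{7} \left(- \frac{1}{87}\right) = 8 \cdot \frac{1}{7} \cdot 13 \left(- \frac{1}{87}\right) = \frac{104}{7} \left(- \frac{1}{87}\right) = - \frac{104}{609}$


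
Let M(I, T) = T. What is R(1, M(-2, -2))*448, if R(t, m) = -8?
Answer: -3584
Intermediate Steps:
R(1, M(-2, -2))*448 = -8*448 = -3584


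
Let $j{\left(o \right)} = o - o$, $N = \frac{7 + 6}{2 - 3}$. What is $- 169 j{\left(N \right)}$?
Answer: $0$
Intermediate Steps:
$N = -13$ ($N = \frac{13}{-1} = 13 \left(-1\right) = -13$)
$j{\left(o \right)} = 0$
$- 169 j{\left(N \right)} = \left(-169\right) 0 = 0$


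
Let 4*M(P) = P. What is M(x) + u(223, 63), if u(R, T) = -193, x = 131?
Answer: -641/4 ≈ -160.25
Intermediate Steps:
M(P) = P/4
M(x) + u(223, 63) = (¼)*131 - 193 = 131/4 - 193 = -641/4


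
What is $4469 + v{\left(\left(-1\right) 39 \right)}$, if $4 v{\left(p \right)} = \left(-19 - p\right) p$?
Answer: $4274$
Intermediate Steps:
$v{\left(p \right)} = \frac{p \left(-19 - p\right)}{4}$ ($v{\left(p \right)} = \frac{\left(-19 - p\right) p}{4} = \frac{p \left(-19 - p\right)}{4}$)
$4469 + v{\left(\left(-1\right) 39 \right)} = 4469 - \frac{\left(-1\right) 39 \left(19 - 39\right)}{4} = 4469 - - \frac{39 \left(19 - 39\right)}{4} = 4469 - \left(- \frac{39}{4}\right) \left(-20\right) = 4469 - 195 = 4274$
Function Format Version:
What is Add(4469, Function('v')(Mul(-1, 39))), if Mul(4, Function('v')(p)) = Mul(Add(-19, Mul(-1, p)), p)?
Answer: 4274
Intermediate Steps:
Function('v')(p) = Mul(Rational(1, 4), p, Add(-19, Mul(-1, p))) (Function('v')(p) = Mul(Rational(1, 4), Mul(Add(-19, Mul(-1, p)), p)) = Mul(Rational(1, 4), Mul(p, Add(-19, Mul(-1, p)))) = Mul(Rational(1, 4), p, Add(-19, Mul(-1, p))))
Add(4469, Function('v')(Mul(-1, 39))) = Add(4469, Mul(Rational(-1, 4), Mul(-1, 39), Add(19, Mul(-1, 39)))) = Add(4469, Mul(Rational(-1, 4), -39, Add(19, -39))) = Add(4469, Mul(Rational(-1, 4), -39, -20)) = Add(4469, -195) = 4274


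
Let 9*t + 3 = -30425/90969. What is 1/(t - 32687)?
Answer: -818721/26761836659 ≈ -3.0593e-5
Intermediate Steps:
t = -303332/818721 (t = -⅓ + (-30425/90969)/9 = -⅓ + (-30425*1/90969)/9 = -⅓ + (⅑)*(-30425/90969) = -⅓ - 30425/818721 = -303332/818721 ≈ -0.37049)
1/(t - 32687) = 1/(-303332/818721 - 32687) = 1/(-26761836659/818721) = -818721/26761836659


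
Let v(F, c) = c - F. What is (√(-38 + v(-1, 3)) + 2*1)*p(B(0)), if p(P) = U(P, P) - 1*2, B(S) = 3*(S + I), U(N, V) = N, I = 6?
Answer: 32 + 16*I*√34 ≈ 32.0 + 93.295*I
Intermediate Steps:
B(S) = 18 + 3*S (B(S) = 3*(S + 6) = 3*(6 + S) = 18 + 3*S)
p(P) = -2 + P (p(P) = P - 1*2 = P - 2 = -2 + P)
(√(-38 + v(-1, 3)) + 2*1)*p(B(0)) = (√(-38 + (3 - 1*(-1))) + 2*1)*(-2 + (18 + 3*0)) = (√(-38 + (3 + 1)) + 2)*(-2 + (18 + 0)) = (√(-38 + 4) + 2)*(-2 + 18) = (√(-34) + 2)*16 = (I*√34 + 2)*16 = (2 + I*√34)*16 = 32 + 16*I*√34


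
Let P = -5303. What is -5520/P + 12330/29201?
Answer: 226575510/154852903 ≈ 1.4632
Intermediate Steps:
-5520/P + 12330/29201 = -5520/(-5303) + 12330/29201 = -5520*(-1/5303) + 12330*(1/29201) = 5520/5303 + 12330/29201 = 226575510/154852903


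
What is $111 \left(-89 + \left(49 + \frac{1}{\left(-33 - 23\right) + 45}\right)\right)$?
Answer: $- \frac{48951}{11} \approx -4450.1$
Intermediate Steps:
$111 \left(-89 + \left(49 + \frac{1}{\left(-33 - 23\right) + 45}\right)\right) = 111 \left(-89 + \left(49 + \frac{1}{-56 + 45}\right)\right) = 111 \left(-89 + \left(49 + \frac{1}{-11}\right)\right) = 111 \left(-89 + \left(49 - \frac{1}{11}\right)\right) = 111 \left(-89 + \frac{538}{11}\right) = 111 \left(- \frac{441}{11}\right) = - \frac{48951}{11}$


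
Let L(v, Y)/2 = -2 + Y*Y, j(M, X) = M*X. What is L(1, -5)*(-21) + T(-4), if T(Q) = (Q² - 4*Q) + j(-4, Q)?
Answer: -918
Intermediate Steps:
L(v, Y) = -4 + 2*Y² (L(v, Y) = 2*(-2 + Y*Y) = 2*(-2 + Y²) = -4 + 2*Y²)
T(Q) = Q² - 8*Q (T(Q) = (Q² - 4*Q) - 4*Q = Q² - 8*Q)
L(1, -5)*(-21) + T(-4) = (-4 + 2*(-5)²)*(-21) - 4*(-8 - 4) = (-4 + 2*25)*(-21) - 4*(-12) = (-4 + 50)*(-21) + 48 = 46*(-21) + 48 = -966 + 48 = -918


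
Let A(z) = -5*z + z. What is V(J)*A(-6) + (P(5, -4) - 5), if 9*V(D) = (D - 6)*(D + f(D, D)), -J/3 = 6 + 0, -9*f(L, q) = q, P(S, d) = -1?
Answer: 1018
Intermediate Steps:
A(z) = -4*z
f(L, q) = -q/9
J = -18 (J = -3*(6 + 0) = -3*6 = -18)
V(D) = 8*D*(-6 + D)/81 (V(D) = ((D - 6)*(D - D/9))/9 = ((-6 + D)*(8*D/9))/9 = (8*D*(-6 + D)/9)/9 = 8*D*(-6 + D)/81)
V(J)*A(-6) + (P(5, -4) - 5) = ((8/81)*(-18)*(-6 - 18))*(-4*(-6)) + (-1 - 5) = ((8/81)*(-18)*(-24))*24 - 6 = (128/3)*24 - 6 = 1024 - 6 = 1018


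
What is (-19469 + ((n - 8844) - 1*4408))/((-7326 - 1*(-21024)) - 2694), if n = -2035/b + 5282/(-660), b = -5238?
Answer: -4714393279/1585071180 ≈ -2.9742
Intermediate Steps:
n = -1096834/144045 (n = -2035/(-5238) + 5282/(-660) = -2035*(-1/5238) + 5282*(-1/660) = 2035/5238 - 2641/330 = -1096834/144045 ≈ -7.6145)
(-19469 + ((n - 8844) - 1*4408))/((-7326 - 1*(-21024)) - 2694) = (-19469 + ((-1096834/144045 - 8844) - 1*4408))/((-7326 - 1*(-21024)) - 2694) = (-19469 + (-1275030814/144045 - 4408))/((-7326 + 21024) - 2694) = (-19469 - 1909981174/144045)/(13698 - 2694) = -4714393279/144045/11004 = -4714393279/144045*1/11004 = -4714393279/1585071180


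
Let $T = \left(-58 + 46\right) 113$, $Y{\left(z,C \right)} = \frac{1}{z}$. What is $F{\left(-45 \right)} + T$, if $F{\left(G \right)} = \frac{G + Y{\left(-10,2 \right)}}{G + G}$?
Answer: $- \frac{1219949}{900} \approx -1355.5$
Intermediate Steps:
$T = -1356$ ($T = \left(-12\right) 113 = -1356$)
$F{\left(G \right)} = \frac{- \frac{1}{10} + G}{2 G}$ ($F{\left(G \right)} = \frac{G + \frac{1}{-10}}{G + G} = \frac{G - \frac{1}{10}}{2 G} = \left(- \frac{1}{10} + G\right) \frac{1}{2 G} = \frac{- \frac{1}{10} + G}{2 G}$)
$F{\left(-45 \right)} + T = \frac{-1 + 10 \left(-45\right)}{20 \left(-45\right)} - 1356 = \frac{1}{20} \left(- \frac{1}{45}\right) \left(-1 - 450\right) - 1356 = \frac{1}{20} \left(- \frac{1}{45}\right) \left(-451\right) - 1356 = \frac{451}{900} - 1356 = - \frac{1219949}{900}$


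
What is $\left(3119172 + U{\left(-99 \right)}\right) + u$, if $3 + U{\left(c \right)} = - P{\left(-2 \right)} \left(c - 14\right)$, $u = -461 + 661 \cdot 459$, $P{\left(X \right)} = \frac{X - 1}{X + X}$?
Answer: $\frac{13688767}{4} \approx 3.4222 \cdot 10^{6}$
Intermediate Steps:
$P{\left(X \right)} = \frac{-1 + X}{2 X}$
$u = 302938$ ($u = -461 + 303399 = 302938$)
$U{\left(c \right)} = \frac{15}{2} - \frac{3 c}{4}$ ($U{\left(c \right)} = -3 + - \frac{-1 - 2}{2 \left(-2\right)} \left(c - 14\right) = -3 + - \frac{\left(-1\right) \left(-3\right)}{2 \cdot 2} \left(-14 + c\right) = -3 + \left(-1\right) \frac{3}{4} \left(-14 + c\right) = -3 - \frac{3 \left(-14 + c\right)}{4} = -3 - \left(- \frac{21}{2} + \frac{3 c}{4}\right) = \frac{15}{2} - \frac{3 c}{4}$)
$\left(3119172 + U{\left(-99 \right)}\right) + u = \left(3119172 + \left(\frac{15}{2} - - \frac{297}{4}\right)\right) + 302938 = \left(3119172 + \left(\frac{15}{2} + \frac{297}{4}\right)\right) + 302938 = \left(3119172 + \frac{327}{4}\right) + 302938 = \frac{12477015}{4} + 302938 = \frac{13688767}{4}$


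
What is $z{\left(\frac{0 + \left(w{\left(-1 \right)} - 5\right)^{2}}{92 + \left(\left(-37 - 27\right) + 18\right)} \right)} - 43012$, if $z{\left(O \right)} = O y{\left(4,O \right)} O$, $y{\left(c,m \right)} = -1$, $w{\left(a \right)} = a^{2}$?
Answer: $- \frac{22753412}{529} \approx -43012.0$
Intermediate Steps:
$z{\left(O \right)} = - O^{2}$ ($z{\left(O \right)} = O \left(-1\right) O = - O O = - O^{2}$)
$z{\left(\frac{0 + \left(w{\left(-1 \right)} - 5\right)^{2}}{92 + \left(\left(-37 - 27\right) + 18\right)} \right)} - 43012 = - \left(\frac{0 + \left(\left(-1\right)^{2} - 5\right)^{2}}{92 + \left(\left(-37 - 27\right) + 18\right)}\right)^{2} - 43012 = - \left(\frac{0 + \left(1 - 5\right)^{2}}{92 + \left(-64 + 18\right)}\right)^{2} - 43012 = - \left(\frac{0 + \left(-4\right)^{2}}{92 - 46}\right)^{2} - 43012 = - \left(\frac{0 + 16}{46}\right)^{2} - 43012 = - \left(16 \cdot \frac{1}{46}\right)^{2} - 43012 = - \left(\frac{8}{23}\right)^{2} - 43012 = \left(-1\right) \frac{64}{529} - 43012 = - \frac{64}{529} - 43012 = - \frac{22753412}{529}$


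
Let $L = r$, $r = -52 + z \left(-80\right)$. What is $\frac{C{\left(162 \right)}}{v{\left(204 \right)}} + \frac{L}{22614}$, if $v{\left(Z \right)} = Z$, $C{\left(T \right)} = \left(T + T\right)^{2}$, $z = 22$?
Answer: $\frac{32966078}{64073} \approx 514.51$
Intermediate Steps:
$r = -1812$ ($r = -52 + 22 \left(-80\right) = -52 - 1760 = -1812$)
$L = -1812$
$C{\left(T \right)} = 4 T^{2}$ ($C{\left(T \right)} = \left(2 T\right)^{2} = 4 T^{2}$)
$\frac{C{\left(162 \right)}}{v{\left(204 \right)}} + \frac{L}{22614} = \frac{4 \cdot 162^{2}}{204} - \frac{1812}{22614} = 4 \cdot 26244 \cdot \frac{1}{204} - \frac{302}{3769} = 104976 \cdot \frac{1}{204} - \frac{302}{3769} = \frac{8748}{17} - \frac{302}{3769} = \frac{32966078}{64073}$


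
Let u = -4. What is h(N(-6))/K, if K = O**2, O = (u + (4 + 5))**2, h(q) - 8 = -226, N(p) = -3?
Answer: -218/625 ≈ -0.34880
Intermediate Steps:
h(q) = -218 (h(q) = 8 - 226 = -218)
O = 25 (O = (-4 + (4 + 5))**2 = (-4 + 9)**2 = 5**2 = 25)
K = 625 (K = 25**2 = 625)
h(N(-6))/K = -218/625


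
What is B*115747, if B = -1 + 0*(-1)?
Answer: -115747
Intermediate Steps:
B = -1 (B = -1 + 0 = -1)
B*115747 = -1*115747 = -115747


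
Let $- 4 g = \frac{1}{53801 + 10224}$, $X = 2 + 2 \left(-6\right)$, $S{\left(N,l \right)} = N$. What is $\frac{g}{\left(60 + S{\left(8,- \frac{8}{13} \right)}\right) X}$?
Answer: $\frac{1}{174148000} \approx 5.7422 \cdot 10^{-9}$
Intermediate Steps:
$X = -10$ ($X = 2 - 12 = -10$)
$g = - \frac{1}{256100}$ ($g = - \frac{1}{4 \left(53801 + 10224\right)} = - \frac{1}{4 \cdot 64025} = \left(- \frac{1}{4}\right) \frac{1}{64025} = - \frac{1}{256100} \approx -3.9047 \cdot 10^{-6}$)
$\frac{g}{\left(60 + S{\left(8,- \frac{8}{13} \right)}\right) X} = - \frac{1}{256100 \left(60 + 8\right) \left(-10\right)} = - \frac{1}{256100 \cdot 68 \left(-10\right)} = - \frac{1}{256100 \left(-680\right)} = \left(- \frac{1}{256100}\right) \left(- \frac{1}{680}\right) = \frac{1}{174148000}$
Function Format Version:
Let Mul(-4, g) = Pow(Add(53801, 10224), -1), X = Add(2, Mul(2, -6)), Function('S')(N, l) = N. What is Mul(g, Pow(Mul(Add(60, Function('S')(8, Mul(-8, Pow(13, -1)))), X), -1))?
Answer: Rational(1, 174148000) ≈ 5.7422e-9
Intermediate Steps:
X = -10 (X = Add(2, -12) = -10)
g = Rational(-1, 256100) (g = Mul(Rational(-1, 4), Pow(Add(53801, 10224), -1)) = Mul(Rational(-1, 4), Pow(64025, -1)) = Mul(Rational(-1, 4), Rational(1, 64025)) = Rational(-1, 256100) ≈ -3.9047e-6)
Mul(g, Pow(Mul(Add(60, Function('S')(8, Mul(-8, Pow(13, -1)))), X), -1)) = Mul(Rational(-1, 256100), Pow(Mul(Add(60, 8), -10), -1)) = Mul(Rational(-1, 256100), Pow(Mul(68, -10), -1)) = Mul(Rational(-1, 256100), Pow(-680, -1)) = Mul(Rational(-1, 256100), Rational(-1, 680)) = Rational(1, 174148000)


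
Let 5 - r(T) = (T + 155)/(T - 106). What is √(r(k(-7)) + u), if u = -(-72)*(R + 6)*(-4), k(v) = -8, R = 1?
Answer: I*√2902022/38 ≈ 44.83*I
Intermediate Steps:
u = -2016 (u = -(-72)*(1 + 6)*(-4) = -(-72)*7*(-4) = -18*(-28)*(-4) = 504*(-4) = -2016)
r(T) = 5 - (155 + T)/(-106 + T) (r(T) = 5 - (T + 155)/(T - 106) = 5 - (155 + T)/(-106 + T))
√(r(k(-7)) + u) = √((-685 + 4*(-8))/(-106 - 8) - 2016) = √((-685 - 32)/(-114) - 2016) = √(-1/114*(-717) - 2016) = √(239/38 - 2016) = √(-76369/38) = I*√2902022/38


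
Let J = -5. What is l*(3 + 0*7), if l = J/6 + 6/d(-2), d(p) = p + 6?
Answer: 2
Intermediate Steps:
d(p) = 6 + p
l = ⅔ (l = -5/6 + 6/(6 - 2) = -5*⅙ + 6/4 = -⅚ + 6*(¼) = -⅚ + 3/2 = ⅔ ≈ 0.66667)
l*(3 + 0*7) = 2*(3 + 0*7)/3 = 2*(3 + 0)/3 = (⅔)*3 = 2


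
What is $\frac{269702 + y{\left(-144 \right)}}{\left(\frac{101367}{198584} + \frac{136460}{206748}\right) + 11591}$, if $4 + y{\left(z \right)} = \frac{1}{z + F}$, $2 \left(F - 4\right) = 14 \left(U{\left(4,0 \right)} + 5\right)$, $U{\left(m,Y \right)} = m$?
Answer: $\frac{6875943767183160}{295542110787539} \approx 23.266$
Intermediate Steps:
$F = 67$ ($F = 4 + \frac{14 \left(4 + 5\right)}{2} = 4 + \frac{14 \cdot 9}{2} = 4 + \frac{1}{2} \cdot 126 = 4 + 63 = 67$)
$y{\left(z \right)} = -4 + \frac{1}{67 + z}$ ($y{\left(z \right)} = -4 + \frac{1}{z + 67} = -4 + \frac{1}{67 + z}$)
$\frac{269702 + y{\left(-144 \right)}}{\left(\frac{101367}{198584} + \frac{136460}{206748}\right) + 11591} = \frac{269702 + \frac{-267 - -576}{67 - 144}}{\left(\frac{101367}{198584} + \frac{136460}{206748}\right) + 11591} = \frac{269702 + \frac{-267 + 576}{-77}}{\left(101367 \cdot \frac{1}{198584} + 136460 \cdot \frac{1}{206748}\right) + 11591} = \frac{269702 - \frac{309}{77}}{\left(\frac{101367}{198584} + \frac{34115}{51687}\right) + 11591} = \frac{269702 - \frac{309}{77}}{\frac{12014049289}{10264211208} + 11591} = \frac{20766745}{77 \cdot \frac{118984486161217}{10264211208}} = \frac{20766745}{77} \cdot \frac{10264211208}{118984486161217} = \frac{6875943767183160}{295542110787539}$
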